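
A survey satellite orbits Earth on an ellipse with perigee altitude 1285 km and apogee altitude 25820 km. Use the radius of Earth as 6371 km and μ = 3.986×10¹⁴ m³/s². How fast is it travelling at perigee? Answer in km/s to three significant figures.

r_p = 6371 + 1285 = 7656.0 km = 7.6560×10⁶ m.
r_a = 6371 + 25820 = 32191 km = 3.2191×10⁷ m.
Semi-major axis a = (r_p + r_a)/2 = 19924 km = 1.992×10⁷ m.
Vis-viva: v² = μ(2/r − 1/a) = 3.986×10¹⁴ × (2.612×10⁻⁷ − 5.019×10⁻⁸) = 8.412×10⁷ m²/s².
v = 9172 m/s = 9.172 km/s.

v ≈ 9.17 km/s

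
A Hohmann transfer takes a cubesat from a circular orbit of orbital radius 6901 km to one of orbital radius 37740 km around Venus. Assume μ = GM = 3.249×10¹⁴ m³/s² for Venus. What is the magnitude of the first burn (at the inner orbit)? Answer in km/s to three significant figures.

Δv ≈ 2.06 km/s

r₁ = 6901 km = 6.901×10⁶ m.
r₂ = 37740 km = 3.774×10⁷ m.
Transfer ellipse a_t = (r₁ + r₂)/2 = 2.232×10⁷ m.
At r₁: circular v_c1 = √(μ/r₁) = 6861 m/s; transfer-periapsis v_p = √[μ(2/r₁ − 1/a_t)] = 8922 m/s.
Δv₁ = v_p − v_c1 = 2061 m/s.
= 2.061 km/s.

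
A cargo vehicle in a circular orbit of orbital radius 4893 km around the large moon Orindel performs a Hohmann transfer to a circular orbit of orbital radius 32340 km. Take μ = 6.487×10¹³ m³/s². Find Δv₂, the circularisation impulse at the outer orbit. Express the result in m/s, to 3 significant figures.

Δv ≈ 690 m/s

r₁ = 4893 km = 4.893×10⁶ m.
r₂ = 32340 km = 3.234×10⁷ m.
Transfer ellipse a_t = (r₁ + r₂)/2 = 1.862×10⁷ m.
At r₁: circular v_c1 = √(μ/r₁) = 3641 m/s; transfer-periapsis v_p = √[μ(2/r₁ − 1/a_t)] = 4799 m/s.
At r₂: circular v_c2 = √(μ/r₂) = 1416 m/s; transfer-apoapsis v_a = √[μ(2/r₂ − 1/a_t)] = 726.1 m/s.
Δv₂ = v_c2 − v_a = 690.2 m/s.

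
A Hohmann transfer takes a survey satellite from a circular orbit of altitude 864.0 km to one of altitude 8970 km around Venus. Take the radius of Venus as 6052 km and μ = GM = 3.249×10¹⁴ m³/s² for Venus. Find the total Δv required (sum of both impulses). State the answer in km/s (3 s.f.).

Δv_total ≈ 2.12 km/s

r₁ = 6052 + 864.0 = 6916.0 km = 6.9160×10⁶ m.
r₂ = 6052 + 8970 = 15022 km = 1.5022×10⁷ m.
Transfer ellipse a_t = (r₁ + r₂)/2 = 1.097×10⁷ m.
At r₁: circular v_c1 = √(μ/r₁) = 6854 m/s; transfer-periapsis v_p = √[μ(2/r₁ − 1/a_t)] = 8021 m/s.
Δv₁ = v_p − v_c1 = 1167 m/s.
At r₂: circular v_c2 = √(μ/r₂) = 4651 m/s; transfer-apoapsis v_a = √[μ(2/r₂ − 1/a_t)] = 3693 m/s.
Δv₂ = v_c2 − v_a = 957.8 m/s.
Total Δv = Δv₁ + Δv₂ = 2125 m/s = 2.125 km/s.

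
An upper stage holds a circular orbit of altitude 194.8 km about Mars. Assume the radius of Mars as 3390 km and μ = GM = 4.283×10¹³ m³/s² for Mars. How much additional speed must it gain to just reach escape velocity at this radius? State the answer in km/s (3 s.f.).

r = 3390 + 194.8 = 3584.8 km = 3.5848×10⁶ m.
Circular speed v_c = √(μ/r) = 3457 m/s.
Escape speed v_esc = √(2μ/r) = √2 × v_c = 4888 m/s.
Δv = v_esc − v_c = 1432 m/s = 1.432 km/s.

Δv ≈ 1.43 km/s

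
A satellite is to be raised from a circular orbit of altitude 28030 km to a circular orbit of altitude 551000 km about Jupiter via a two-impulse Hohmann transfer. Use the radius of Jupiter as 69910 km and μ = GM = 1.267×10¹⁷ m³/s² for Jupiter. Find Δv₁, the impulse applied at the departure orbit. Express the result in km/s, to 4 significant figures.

Δv ≈ 11.31 km/s

r₁ = 69910 + 28030 = 97940 km = 9.7940×10⁷ m.
r₂ = 69910 + 551000 = 620910 km = 6.2091×10⁸ m.
Transfer ellipse a_t = (r₁ + r₂)/2 = 3.594×10⁸ m.
At r₁: circular v_c1 = √(μ/r₁) = 35970 m/s; transfer-perijove v_p = √[μ(2/r₁ − 1/a_t)] = 47270 m/s.
Δv₁ = v_p − v_c1 = 11310 m/s.
= 11.31 km/s.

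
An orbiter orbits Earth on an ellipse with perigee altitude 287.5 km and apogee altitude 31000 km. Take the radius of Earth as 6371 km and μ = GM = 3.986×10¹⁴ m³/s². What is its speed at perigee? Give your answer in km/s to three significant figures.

v ≈ 10.1 km/s

r_p = 6371 + 287.5 = 6658.5 km = 6.6585×10⁶ m.
r_a = 6371 + 31000 = 37371 km = 3.7371×10⁷ m.
Semi-major axis a = (r_p + r_a)/2 = 22015 km = 2.201×10⁷ m.
Vis-viva: v² = μ(2/r − 1/a) = 3.986×10¹⁴ × (3.004×10⁻⁷ − 4.542×10⁻⁸) = 1.016×10⁸ m²/s².
v = 10080 m/s = 10.08 km/s.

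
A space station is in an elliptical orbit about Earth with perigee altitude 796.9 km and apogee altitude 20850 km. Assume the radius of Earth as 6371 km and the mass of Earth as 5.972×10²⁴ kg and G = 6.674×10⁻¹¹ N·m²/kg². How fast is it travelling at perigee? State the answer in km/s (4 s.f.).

v ≈ 9.382 km/s

μ = GM = 6.674×10⁻¹¹ × 5.972×10²⁴ = 3.986×10¹⁴ m³/s².
r_p = 6371 + 796.9 = 7167.9 km = 7.1679×10⁶ m.
r_a = 6371 + 20850 = 27221 km = 2.7221×10⁷ m.
Semi-major axis a = (r_p + r_a)/2 = 17194 km = 1.719×10⁷ m.
Vis-viva: v² = μ(2/r − 1/a) = 3.986×10¹⁴ × (2.790×10⁻⁷ − 5.816×10⁻⁸) = 8.803×10⁷ m²/s².
v = 9382 m/s = 9.382 km/s.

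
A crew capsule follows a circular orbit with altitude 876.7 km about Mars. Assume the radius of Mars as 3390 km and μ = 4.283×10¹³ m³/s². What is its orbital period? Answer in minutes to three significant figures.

r = 3390 + 876.7 = 4266.7 km = 4.2667×10⁶ m.
Kepler's third law: T = 2π√(r³/μ) = 2π√((4.267×10⁶)³ / 4.283×10¹³).
r³/μ = 1.814×10⁶ s², so T = 2π × 1.347×10³ = 8.461×10³ s.
Converting: 8.461×10³ s ÷ 60.00 = 141.0 minutes.

T ≈ 141 minutes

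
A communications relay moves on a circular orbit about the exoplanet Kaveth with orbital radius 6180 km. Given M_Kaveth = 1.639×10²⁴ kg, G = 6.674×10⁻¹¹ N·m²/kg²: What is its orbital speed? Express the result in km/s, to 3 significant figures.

v ≈ 4.21 km/s

μ = GM = 6.674×10⁻¹¹ × 1.639×10²⁴ = 1.094×10¹⁴ m³/s².
r = 6180 km = 6.180×10⁶ m.
For a circular orbit v = √(μ/r) = √(1.094×10¹⁴ / 6.180×10⁶) = √(1.770×10⁷) = 4207 m/s.
That is 4.207 km/s.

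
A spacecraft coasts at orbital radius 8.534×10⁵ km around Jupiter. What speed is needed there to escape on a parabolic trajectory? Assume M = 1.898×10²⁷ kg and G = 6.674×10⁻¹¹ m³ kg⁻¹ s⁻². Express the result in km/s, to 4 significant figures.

v_esc ≈ 17.23 km/s

μ = GM = 6.674×10⁻¹¹ × 1.898×10²⁷ = 1.267×10¹⁷ m³/s².
r = 8.534×10⁵ km = 8.534×10⁸ m.
Escape speed v_esc = √(2μ/r) = √(2 × 1.267×10¹⁷ / 8.534×10⁸) = √(2.969×10⁸) = 17230 m/s.
= 17.23 km/s.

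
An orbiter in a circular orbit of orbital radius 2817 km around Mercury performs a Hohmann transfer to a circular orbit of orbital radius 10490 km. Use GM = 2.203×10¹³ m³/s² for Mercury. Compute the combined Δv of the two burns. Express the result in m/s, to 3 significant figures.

r₁ = 2817 km = 2.817×10⁶ m.
r₂ = 10490 km = 1.049×10⁷ m.
Transfer ellipse a_t = (r₁ + r₂)/2 = 6.654×10⁶ m.
At r₁: circular v_c1 = √(μ/r₁) = 2796 m/s; transfer-periherm v_p = √[μ(2/r₁ − 1/a_t)] = 3511 m/s.
Δv₁ = v_p − v_c1 = 714.9 m/s.
At r₂: circular v_c2 = √(μ/r₂) = 1449 m/s; transfer-apoherm v_a = √[μ(2/r₂ − 1/a_t)] = 942.9 m/s.
Δv₂ = v_c2 − v_a = 506.2 m/s.
Total Δv = Δv₁ + Δv₂ = 1221 m/s.

Δv_total ≈ 1220 m/s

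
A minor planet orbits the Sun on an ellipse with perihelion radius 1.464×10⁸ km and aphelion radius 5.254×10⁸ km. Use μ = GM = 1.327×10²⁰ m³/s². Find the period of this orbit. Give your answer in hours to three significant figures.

Semi-major axis a = (r_p + r_a)/2 = (1.4640×10⁸ + 5.2540×10⁸)/2 = 3.3590×10⁸ km = 3.359×10¹¹ m.
By Kepler's third law T = 2π√(a³/μ) = 2π × 1.690×10⁷ = 1.062×10⁸ s.
= 29500 hours.

T ≈ 29500 hours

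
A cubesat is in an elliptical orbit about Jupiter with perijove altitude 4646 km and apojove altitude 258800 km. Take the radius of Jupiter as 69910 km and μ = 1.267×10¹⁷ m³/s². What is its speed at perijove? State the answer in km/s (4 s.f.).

r_p = 69910 + 4646 = 74556 km = 7.4556×10⁷ m.
r_a = 69910 + 258800 = 328710 km = 3.2871×10⁸ m.
Semi-major axis a = (r_p + r_a)/2 = 2.0163×10⁵ km = 2.016×10⁸ m.
Vis-viva: v² = μ(2/r − 1/a) = 1.267×10¹⁷ × (2.683×10⁻⁸ − 4.960×10⁻⁹) = 2.770×10⁹ m²/s².
v = 52630 m/s = 52.63 km/s.

v ≈ 52.63 km/s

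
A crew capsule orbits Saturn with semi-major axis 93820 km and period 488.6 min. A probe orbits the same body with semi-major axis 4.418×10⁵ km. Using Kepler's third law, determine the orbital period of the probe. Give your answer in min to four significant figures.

Kepler's third law: T² ∝ a³, so T₂ = T₁ (a₂/a₁)^(3/2).
a₂/a₁ = 4.709, (a₂/a₁)^(3/2) = 10.22.
T₂ = 488.6 × 10.22 = 4993 min.

T₂ ≈ 4993 min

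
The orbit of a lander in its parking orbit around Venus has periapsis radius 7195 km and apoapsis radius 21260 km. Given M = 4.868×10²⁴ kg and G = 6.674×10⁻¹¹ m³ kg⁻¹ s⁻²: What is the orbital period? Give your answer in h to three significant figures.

μ = GM = 6.674×10⁻¹¹ × 4.868×10²⁴ = 3.249×10¹⁴ m³/s².
Semi-major axis a = (r_p + r_a)/2 = (7195.0 + 21260)/2 = 14228 km = 1.423×10⁷ m.
By Kepler's third law T = 2π√(a³/μ) = 2π × 2.977×10³ = 1.871×10⁴ s.
= 5.196 h.

T ≈ 5.20 h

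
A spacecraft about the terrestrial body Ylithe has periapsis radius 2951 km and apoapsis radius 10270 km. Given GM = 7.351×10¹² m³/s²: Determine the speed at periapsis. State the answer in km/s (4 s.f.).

Semi-major axis a = (r_p + r_a)/2 = 6610.5 km = 6.610×10⁶ m.
Vis-viva: v² = μ(2/r − 1/a) = 7.351×10¹² × (6.777×10⁻⁷ − 1.513×10⁻⁷) = 3.870×10⁶ m²/s².
v = 1967 m/s = 1.967 km/s.

v ≈ 1.967 km/s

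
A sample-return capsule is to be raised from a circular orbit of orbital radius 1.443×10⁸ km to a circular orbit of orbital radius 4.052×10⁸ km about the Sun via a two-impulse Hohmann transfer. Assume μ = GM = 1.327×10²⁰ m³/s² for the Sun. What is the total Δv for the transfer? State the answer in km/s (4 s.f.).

r₁ = 1.443×10⁸ km = 1.443×10¹¹ m.
r₂ = 4.052×10⁸ km = 4.052×10¹¹ m.
Transfer ellipse a_t = (r₁ + r₂)/2 = 2.748×10¹¹ m.
At r₁: circular v_c1 = √(μ/r₁) = 30330 m/s; transfer-perihelion v_p = √[μ(2/r₁ − 1/a_t)] = 36830 m/s.
Δv₁ = v_p − v_c1 = 6502 m/s.
At r₂: circular v_c2 = √(μ/r₂) = 18100 m/s; transfer-aphelion v_a = √[μ(2/r₂ − 1/a_t)] = 13110 m/s.
Δv₂ = v_c2 − v_a = 4982 m/s.
Total Δv = Δv₁ + Δv₂ = 11480 m/s = 11.48 km/s.

Δv_total ≈ 11.48 km/s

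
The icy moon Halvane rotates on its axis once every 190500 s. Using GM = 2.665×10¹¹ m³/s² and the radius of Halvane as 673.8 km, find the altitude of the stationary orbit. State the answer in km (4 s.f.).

h_sync ≈ 5583 km

A synchronous orbit has period T, so by Kepler's third law a = (μT²/4π²)^(1/3).
μT²/4π² = 2.665×10¹¹ × (1.905×10⁵)² / 39.48 = 2.450×10²⁰ m³.
a = 6.257×10⁶ m = 6257.1 km.
Altitude h = a − R = 6257.1 − 673.8 = 5583.3 km.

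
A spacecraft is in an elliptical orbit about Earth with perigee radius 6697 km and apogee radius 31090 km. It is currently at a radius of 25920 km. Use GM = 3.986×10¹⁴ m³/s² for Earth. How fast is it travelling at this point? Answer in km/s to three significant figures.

v ≈ 3.11 km/s

Semi-major axis a = (r_p + r_a)/2 = 18894 km = 1.889×10⁷ m.
Vis-viva: v² = μ(2/r − 1/a) = 3.986×10¹⁴ × (7.716×10⁻⁸ − 5.293×10⁻⁸) = 9.659×10⁶ m²/s².
v = 3108 m/s = 3.108 km/s.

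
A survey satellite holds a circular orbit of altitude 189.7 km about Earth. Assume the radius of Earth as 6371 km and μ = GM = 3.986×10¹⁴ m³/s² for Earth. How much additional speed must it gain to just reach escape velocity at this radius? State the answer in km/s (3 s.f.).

r = 6371 + 189.7 = 6560.7 km = 6.5607×10⁶ m.
Circular speed v_c = √(μ/r) = 7795 m/s.
Escape speed v_esc = √(2μ/r) = √2 × v_c = 11020 m/s.
Δv = v_esc − v_c = 3229 m/s = 3.229 km/s.

Δv ≈ 3.23 km/s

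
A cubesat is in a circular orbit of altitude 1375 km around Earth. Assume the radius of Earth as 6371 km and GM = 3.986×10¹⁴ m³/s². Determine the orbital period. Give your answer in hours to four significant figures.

r = 6371 + 1375 = 7746.0 km = 7.7460×10⁶ m.
Kepler's third law: T = 2π√(r³/μ) = 2π√((7.746×10⁶)³ / 3.986×10¹⁴).
r³/μ = 1.166×10⁶ s², so T = 2π × 1.080×10³ = 6.785×10³ s.
Converting: 6.785×10³ s ÷ 3600 = 1.885 hours.

T ≈ 1.885 hours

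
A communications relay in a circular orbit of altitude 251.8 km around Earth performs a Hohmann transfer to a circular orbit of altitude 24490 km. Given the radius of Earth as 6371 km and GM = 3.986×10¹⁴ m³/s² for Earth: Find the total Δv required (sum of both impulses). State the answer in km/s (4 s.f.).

r₁ = 6371 + 251.8 = 6622.8 km = 6.6228×10⁶ m.
r₂ = 6371 + 24490 = 30861 km = 3.0861×10⁷ m.
Transfer ellipse a_t = (r₁ + r₂)/2 = 1.874×10⁷ m.
At r₁: circular v_c1 = √(μ/r₁) = 7758 m/s; transfer-perigee v_p = √[μ(2/r₁ − 1/a_t)] = 9955 m/s.
Δv₁ = v_p − v_c1 = 2197 m/s.
At r₂: circular v_c2 = √(μ/r₂) = 3594 m/s; transfer-apogee v_a = √[μ(2/r₂ − 1/a_t)] = 2136 m/s.
Δv₂ = v_c2 − v_a = 1458 m/s.
Total Δv = Δv₁ + Δv₂ = 3655 m/s = 3.655 km/s.

Δv_total ≈ 3.655 km/s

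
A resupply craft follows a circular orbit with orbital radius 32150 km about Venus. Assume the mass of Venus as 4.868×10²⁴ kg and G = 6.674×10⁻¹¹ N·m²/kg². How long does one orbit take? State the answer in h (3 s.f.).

T ≈ 17.7 h

μ = GM = 6.674×10⁻¹¹ × 4.868×10²⁴ = 3.249×10¹⁴ m³/s².
r = 32150 km = 3.215×10⁷ m.
Kepler's third law: T = 2π√(r³/μ) = 2π√((3.215×10⁷)³ / 3.249×10¹⁴).
r³/μ = 1.023×10⁸ s², so T = 2π × 1.011×10⁴ = 6.355×10⁴ s.
Converting: 6.355×10⁴ s ÷ 3600 = 17.65 h.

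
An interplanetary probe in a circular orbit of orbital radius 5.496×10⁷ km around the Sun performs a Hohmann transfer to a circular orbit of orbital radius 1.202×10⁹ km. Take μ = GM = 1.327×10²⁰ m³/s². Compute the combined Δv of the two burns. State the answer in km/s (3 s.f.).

r₁ = 5.496×10⁷ km = 5.496×10¹⁰ m.
r₂ = 1.202×10⁹ km = 1.202×10¹² m.
Transfer ellipse a_t = (r₁ + r₂)/2 = 6.285×10¹¹ m.
At r₁: circular v_c1 = √(μ/r₁) = 49140 m/s; transfer-perihelion v_p = √[μ(2/r₁ − 1/a_t)] = 67950 m/s.
Δv₁ = v_p − v_c1 = 18820 m/s.
At r₂: circular v_c2 = √(μ/r₂) = 10510 m/s; transfer-aphelion v_a = √[μ(2/r₂ − 1/a_t)] = 3107 m/s.
Δv₂ = v_c2 − v_a = 7400 m/s.
Total Δv = Δv₁ + Δv₂ = 26220 m/s = 26.22 km/s.

Δv_total ≈ 26.2 km/s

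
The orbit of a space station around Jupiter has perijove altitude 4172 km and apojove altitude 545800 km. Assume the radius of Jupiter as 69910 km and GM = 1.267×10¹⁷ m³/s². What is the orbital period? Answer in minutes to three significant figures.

r_p = 69910 + 4172 = 74082 km = 7.4082×10⁷ m.
r_a = 69910 + 545800 = 615710 km = 6.1571×10⁸ m.
Semi-major axis a = (r_p + r_a)/2 = (74082 + 6.1571×10⁵)/2 = 3.4490×10⁵ km = 3.449×10⁸ m.
By Kepler's third law T = 2π√(a³/μ) = 2π × 1.799×10⁴ = 1.131×10⁵ s.
= 1884 minutes.

T ≈ 1880 minutes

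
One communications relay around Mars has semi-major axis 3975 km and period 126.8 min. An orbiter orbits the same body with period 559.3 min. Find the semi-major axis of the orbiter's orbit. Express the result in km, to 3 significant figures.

Kepler's third law: a³ ∝ T², so a₂ = a₁ (T₂/T₁)^(2/3).
T₂/T₁ = 4.411, (T₂/T₁)^(2/3) = 2.690.
a₂ = 3975 × 2.690 = 10690 km.

a₂ ≈ 10700 km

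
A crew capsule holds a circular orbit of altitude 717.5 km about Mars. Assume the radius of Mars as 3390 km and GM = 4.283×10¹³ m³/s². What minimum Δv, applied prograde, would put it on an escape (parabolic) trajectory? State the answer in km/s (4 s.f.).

r = 3390 + 717.5 = 4107.5 km = 4.1075×10⁶ m.
Circular speed v_c = √(μ/r) = 3229 m/s.
Escape speed v_esc = √(2μ/r) = √2 × v_c = 4567 m/s.
Δv = v_esc − v_c = 1338 m/s = 1.338 km/s.

Δv ≈ 1.338 km/s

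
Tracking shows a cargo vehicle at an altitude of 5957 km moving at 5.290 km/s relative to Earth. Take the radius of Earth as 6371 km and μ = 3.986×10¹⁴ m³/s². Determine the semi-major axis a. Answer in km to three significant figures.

r = 6371 + 5957 = 12328 km = 1.233×10⁷ m.
Specific orbital energy ε = v²/2 − μ/r = (5290)²/2 − 3.986×10¹⁴/1.233×10⁷ = -1.834×10⁷ J/kg.
Since ε = −μ/(2a), a = −μ/(2ε) = 1.087×10⁷ m = 10866 km.

a ≈ 10900 km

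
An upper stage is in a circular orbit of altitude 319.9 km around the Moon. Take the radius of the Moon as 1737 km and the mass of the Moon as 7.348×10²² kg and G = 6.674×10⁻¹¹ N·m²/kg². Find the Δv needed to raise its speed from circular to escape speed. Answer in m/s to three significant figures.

μ = GM = 6.674×10⁻¹¹ × 7.348×10²² = 4.904×10¹² m³/s².
r = 1737 + 319.9 = 2056.9 km = 2.0569×10⁶ m.
Circular speed v_c = √(μ/r) = 1544 m/s.
Escape speed v_esc = √(2μ/r) = √2 × v_c = 2184 m/s.
Δv = v_esc − v_c = 639.6 m/s.

Δv ≈ 640 m/s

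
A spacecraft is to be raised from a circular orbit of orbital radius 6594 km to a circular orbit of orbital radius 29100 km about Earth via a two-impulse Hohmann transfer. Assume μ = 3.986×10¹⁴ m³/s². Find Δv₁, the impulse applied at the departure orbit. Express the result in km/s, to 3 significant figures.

r₁ = 6594 km = 6.594×10⁶ m.
r₂ = 29100 km = 2.910×10⁷ m.
Transfer ellipse a_t = (r₁ + r₂)/2 = 1.785×10⁷ m.
At r₁: circular v_c1 = √(μ/r₁) = 7775 m/s; transfer-perigee v_p = √[μ(2/r₁ − 1/a_t)] = 9928 m/s.
Δv₁ = v_p − v_c1 = 2153 m/s.
= 2.153 km/s.

Δv ≈ 2.15 km/s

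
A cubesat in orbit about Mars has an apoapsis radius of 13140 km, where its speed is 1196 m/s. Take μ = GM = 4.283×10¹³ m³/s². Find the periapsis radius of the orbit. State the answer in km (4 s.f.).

r_a = 1.314×10⁷ m.
Specific energy ε = v²/2 − μ/r = -2.544×10⁶ J/kg, so a = −μ/(2ε) = 8.417×10⁶ m.
The apsides satisfy r_p + r_a = 2a, so the periapsis radius is 2a − r_a = 3.694×10⁶ m = 3693.7 km.

periapsis radius ≈ 3694 km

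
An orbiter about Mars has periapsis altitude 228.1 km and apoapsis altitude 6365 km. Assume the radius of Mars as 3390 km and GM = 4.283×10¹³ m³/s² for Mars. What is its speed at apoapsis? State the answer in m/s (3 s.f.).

r_p = 3390 + 228.1 = 3618.1 km = 3.6181×10⁶ m.
r_a = 3390 + 6365 = 9755.0 km = 9.7550×10⁶ m.
Semi-major axis a = (r_p + r_a)/2 = 6686.6 km = 6.687×10⁶ m.
Vis-viva: v² = μ(2/r − 1/a) = 4.283×10¹³ × (2.050×10⁻⁷ − 1.496×10⁻⁷) = 2.376×10⁶ m²/s².
v = 1541 m/s.

v ≈ 1540 m/s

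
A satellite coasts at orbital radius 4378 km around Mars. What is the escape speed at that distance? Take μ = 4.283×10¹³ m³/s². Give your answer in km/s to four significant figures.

v_esc ≈ 4.423 km/s

r = 4378 km = 4.378×10⁶ m.
Escape speed v_esc = √(2μ/r) = √(2 × 4.283×10¹³ / 4.378×10⁶) = √(1.957×10⁷) = 4423 m/s.
= 4.423 km/s.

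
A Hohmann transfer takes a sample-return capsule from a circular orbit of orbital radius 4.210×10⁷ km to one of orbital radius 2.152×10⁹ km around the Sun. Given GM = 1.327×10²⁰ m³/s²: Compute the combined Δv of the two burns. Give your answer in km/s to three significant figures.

Δv_total ≈ 28.8 km/s

r₁ = 4.210×10⁷ km = 4.210×10¹⁰ m.
r₂ = 2.152×10⁹ km = 2.152×10¹² m.
Transfer ellipse a_t = (r₁ + r₂)/2 = 1.097×10¹² m.
At r₁: circular v_c1 = √(μ/r₁) = 56140 m/s; transfer-perihelion v_p = √[μ(2/r₁ − 1/a_t)] = 78630 m/s.
Δv₁ = v_p − v_c1 = 22490 m/s.
At r₂: circular v_c2 = √(μ/r₂) = 7853 m/s; transfer-aphelion v_a = √[μ(2/r₂ − 1/a_t)] = 1538 m/s.
Δv₂ = v_c2 − v_a = 6314 m/s.
Total Δv = Δv₁ + Δv₂ = 28800 m/s = 28.80 km/s.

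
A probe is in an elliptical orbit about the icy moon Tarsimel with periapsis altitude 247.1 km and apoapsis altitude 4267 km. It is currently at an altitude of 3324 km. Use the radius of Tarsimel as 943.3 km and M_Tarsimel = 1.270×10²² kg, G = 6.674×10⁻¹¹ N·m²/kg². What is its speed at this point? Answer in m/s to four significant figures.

v ≈ 363.9 m/s

μ = GM = 6.674×10⁻¹¹ × 1.270×10²² = 8.476×10¹¹ m³/s².
r_p = 943.3 + 247.1 = 1190.4 km = 1.1904×10⁶ m.
r_a = 943.3 + 4267 = 5210.3 km = 5.2103×10⁶ m.
r = 943.3 + 3324 = 4267.3 km = 4.267×10⁶ m.
Semi-major axis a = (r_p + r_a)/2 = 3200.3 km = 3.200×10⁶ m.
Vis-viva: v² = μ(2/r − 1/a) = 8.476×10¹¹ × (4.687×10⁻⁷ − 3.125×10⁻⁷) = 1.324×10⁵ m²/s².
v = 363.9 m/s.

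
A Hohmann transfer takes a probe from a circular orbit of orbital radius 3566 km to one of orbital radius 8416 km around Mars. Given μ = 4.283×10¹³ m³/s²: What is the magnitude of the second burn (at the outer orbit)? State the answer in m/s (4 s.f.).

r₁ = 3566 km = 3.566×10⁶ m.
r₂ = 8416 km = 8.416×10⁶ m.
Transfer ellipse a_t = (r₁ + r₂)/2 = 5.991×10⁶ m.
At r₁: circular v_c1 = √(μ/r₁) = 3466 m/s; transfer-periapsis v_p = √[μ(2/r₁ − 1/a_t)] = 4108 m/s.
At r₂: circular v_c2 = √(μ/r₂) = 2256 m/s; transfer-apoapsis v_a = √[μ(2/r₂ − 1/a_t)] = 1740 m/s.
Δv₂ = v_c2 − v_a = 515.5 m/s.

Δv ≈ 515.5 m/s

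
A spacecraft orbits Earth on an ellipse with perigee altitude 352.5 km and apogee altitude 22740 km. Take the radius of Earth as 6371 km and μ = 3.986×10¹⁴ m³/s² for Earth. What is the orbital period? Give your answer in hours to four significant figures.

r_p = 6371 + 352.5 = 6723.5 km = 6.7235×10⁶ m.
r_a = 6371 + 22740 = 29111 km = 2.9111×10⁷ m.
Semi-major axis a = (r_p + r_a)/2 = (6723.5 + 29111)/2 = 17917 km = 1.792×10⁷ m.
By Kepler's third law T = 2π√(a³/μ) = 2π × 3.799×10³ = 2.387×10⁴ s.
= 6.630 hours.

T ≈ 6.630 hours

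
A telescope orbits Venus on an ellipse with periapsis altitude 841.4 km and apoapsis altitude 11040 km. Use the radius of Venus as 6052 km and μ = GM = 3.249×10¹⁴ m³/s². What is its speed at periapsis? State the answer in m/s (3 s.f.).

v ≈ 8200 m/s

r_p = 6052 + 841.4 = 6893.4 km = 6.8934×10⁶ m.
r_a = 6052 + 11040 = 17092 km = 1.7092×10⁷ m.
Semi-major axis a = (r_p + r_a)/2 = 11993 km = 1.199×10⁷ m.
Vis-viva: v² = μ(2/r − 1/a) = 3.249×10¹⁴ × (2.901×10⁻⁷ − 8.338×10⁻⁸) = 6.717×10⁷ m²/s².
v = 8196 m/s.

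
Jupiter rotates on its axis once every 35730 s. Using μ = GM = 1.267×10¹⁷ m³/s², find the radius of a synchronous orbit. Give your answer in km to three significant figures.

A synchronous orbit has period T, so by Kepler's third law a = (μT²/4π²)^(1/3).
μT²/4π² = 1.267×10¹⁷ × (3.573×10⁴)² / 39.48 = 4.097×10²⁴ m³.
a = 1.600×10⁸ m = 1.6002×10⁵ km.

r_sync ≈ 1.60×10⁵ km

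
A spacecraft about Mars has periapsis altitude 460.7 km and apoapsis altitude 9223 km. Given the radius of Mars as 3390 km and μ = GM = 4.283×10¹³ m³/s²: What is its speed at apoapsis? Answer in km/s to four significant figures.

v ≈ 1.260 km/s

r_p = 3390 + 460.7 = 3850.7 km = 3.8507×10⁶ m.
r_a = 3390 + 9223 = 12613 km = 1.2613×10⁷ m.
Semi-major axis a = (r_p + r_a)/2 = 8231.9 km = 8.232×10⁶ m.
Vis-viva: v² = μ(2/r − 1/a) = 4.283×10¹³ × (1.586×10⁻⁷ − 1.215×10⁻⁷) = 1.588×10⁶ m²/s².
v = 1260 m/s = 1.260 km/s.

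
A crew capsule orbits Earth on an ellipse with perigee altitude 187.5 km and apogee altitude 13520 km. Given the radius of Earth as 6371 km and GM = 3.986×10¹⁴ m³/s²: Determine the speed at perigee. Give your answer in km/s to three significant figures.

r_p = 6371 + 187.5 = 6558.5 km = 6.5585×10⁶ m.
r_a = 6371 + 13520 = 19891 km = 1.9891×10⁷ m.
Semi-major axis a = (r_p + r_a)/2 = 13225 km = 1.322×10⁷ m.
Vis-viva: v² = μ(2/r − 1/a) = 3.986×10¹⁴ × (3.049×10⁻⁷ − 7.562×10⁻⁸) = 9.141×10⁷ m²/s².
v = 9561 m/s = 9.561 km/s.

v ≈ 9.56 km/s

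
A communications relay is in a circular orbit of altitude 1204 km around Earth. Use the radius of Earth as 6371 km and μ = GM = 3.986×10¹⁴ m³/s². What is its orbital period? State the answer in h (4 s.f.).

T ≈ 1.823 h

r = 6371 + 1204 = 7575.0 km = 7.5750×10⁶ m.
Kepler's third law: T = 2π√(r³/μ) = 2π√((7.575×10⁶)³ / 3.986×10¹⁴).
r³/μ = 1.090×10⁶ s², so T = 2π × 1.044×10³ = 6.561×10³ s.
Converting: 6.561×10³ s ÷ 3600 = 1.823 h.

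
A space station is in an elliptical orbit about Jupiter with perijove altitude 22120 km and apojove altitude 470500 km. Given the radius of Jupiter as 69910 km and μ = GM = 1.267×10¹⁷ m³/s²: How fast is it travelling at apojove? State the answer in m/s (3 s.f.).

r_p = 69910 + 22120 = 92030 km = 9.2030×10⁷ m.
r_a = 69910 + 470500 = 540410 km = 5.4041×10⁸ m.
Semi-major axis a = (r_p + r_a)/2 = 3.1622×10⁵ km = 3.162×10⁸ m.
Vis-viva: v² = μ(2/r − 1/a) = 1.267×10¹⁷ × (3.701×10⁻⁹ − 3.162×10⁻⁹) = 6.823×10⁷ m²/s².
v = 8260 m/s.

v ≈ 8260 m/s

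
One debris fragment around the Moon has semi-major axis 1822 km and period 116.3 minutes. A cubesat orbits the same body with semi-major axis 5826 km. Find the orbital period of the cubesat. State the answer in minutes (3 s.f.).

T₂ ≈ 665 minutes

Kepler's third law: T² ∝ a³, so T₂ = T₁ (a₂/a₁)^(3/2).
a₂/a₁ = 3.198, (a₂/a₁)^(3/2) = 5.718.
T₂ = 116.3 × 5.718 = 665.0 minutes.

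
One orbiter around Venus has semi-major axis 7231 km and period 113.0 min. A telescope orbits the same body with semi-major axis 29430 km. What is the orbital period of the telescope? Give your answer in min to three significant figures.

T₂ ≈ 928 min

Kepler's third law: T² ∝ a³, so T₂ = T₁ (a₂/a₁)^(3/2).
a₂/a₁ = 4.070, (a₂/a₁)^(3/2) = 8.211.
T₂ = 113.0 × 8.211 = 927.8 min.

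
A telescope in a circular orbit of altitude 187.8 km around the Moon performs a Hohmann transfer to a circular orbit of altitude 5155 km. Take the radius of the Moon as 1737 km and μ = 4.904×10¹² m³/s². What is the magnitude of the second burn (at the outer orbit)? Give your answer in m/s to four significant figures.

Δv ≈ 286.1 m/s

r₁ = 1737 + 187.8 = 1924.8 km = 1.9248×10⁶ m.
r₂ = 1737 + 5155 = 6892.0 km = 6.8920×10⁶ m.
Transfer ellipse a_t = (r₁ + r₂)/2 = 4.408×10⁶ m.
At r₁: circular v_c1 = √(μ/r₁) = 1596 m/s; transfer-perilune v_p = √[μ(2/r₁ − 1/a_t)] = 1996 m/s.
At r₂: circular v_c2 = √(μ/r₂) = 843.5 m/s; transfer-apolune v_a = √[μ(2/r₂ − 1/a_t)] = 557.4 m/s.
Δv₂ = v_c2 − v_a = 286.1 m/s.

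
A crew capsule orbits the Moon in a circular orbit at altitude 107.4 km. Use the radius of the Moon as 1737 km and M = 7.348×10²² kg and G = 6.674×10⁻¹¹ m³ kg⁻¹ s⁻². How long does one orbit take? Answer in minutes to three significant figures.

μ = GM = 6.674×10⁻¹¹ × 7.348×10²² = 4.904×10¹² m³/s².
r = 1737 + 107.4 = 1844.4 km = 1.8444×10⁶ m.
Kepler's third law: T = 2π√(r³/μ) = 2π√((1.844×10⁶)³ / 4.904×10¹²).
r³/μ = 1.279×10⁶ s², so T = 2π × 1.131×10³ = 7.107×10³ s.
Converting: 7.107×10³ s ÷ 60.00 = 118.4 minutes.

T ≈ 118 minutes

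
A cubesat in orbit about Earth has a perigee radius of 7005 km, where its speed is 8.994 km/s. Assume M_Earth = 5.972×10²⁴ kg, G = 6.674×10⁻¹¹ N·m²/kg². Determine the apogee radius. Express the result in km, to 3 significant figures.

μ = GM = 6.674×10⁻¹¹ × 5.972×10²⁴ = 3.986×10¹⁴ m³/s².
r_p = 7.005×10⁶ m.
Specific energy ε = v²/2 − μ/r = -1.645×10⁷ J/kg, so a = −μ/(2ε) = 1.211×10⁷ m.
The apsides satisfy r_p + r_a = 2a, so the apogee radius is 2a − r_p = 1.722×10⁷ m = 17221 km.

apogee radius ≈ 17200 km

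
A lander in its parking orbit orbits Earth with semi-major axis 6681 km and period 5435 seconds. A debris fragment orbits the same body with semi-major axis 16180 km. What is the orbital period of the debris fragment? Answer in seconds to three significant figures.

Kepler's third law: T² ∝ a³, so T₂ = T₁ (a₂/a₁)^(3/2).
a₂/a₁ = 2.422, (a₂/a₁)^(3/2) = 3.769.
T₂ = 5435 × 3.769 = 20480 seconds.

T₂ ≈ 20500 seconds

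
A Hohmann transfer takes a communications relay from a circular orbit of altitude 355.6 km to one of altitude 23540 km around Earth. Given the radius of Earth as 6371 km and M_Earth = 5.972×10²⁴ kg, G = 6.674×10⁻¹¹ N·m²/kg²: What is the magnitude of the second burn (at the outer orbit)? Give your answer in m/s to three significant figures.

μ = GM = 6.674×10⁻¹¹ × 5.972×10²⁴ = 3.986×10¹⁴ m³/s².
r₁ = 6371 + 355.6 = 6726.6 km = 6.7266×10⁶ m.
r₂ = 6371 + 23540 = 29911 km = 2.9911×10⁷ m.
Transfer ellipse a_t = (r₁ + r₂)/2 = 1.832×10⁷ m.
At r₁: circular v_c1 = √(μ/r₁) = 7698 m/s; transfer-perigee v_p = √[μ(2/r₁ − 1/a_t)] = 9836 m/s.
At r₂: circular v_c2 = √(μ/r₂) = 3650 m/s; transfer-apogee v_a = √[μ(2/r₂ − 1/a_t)] = 2212 m/s.
Δv₂ = v_c2 − v_a = 1438 m/s.

Δv ≈ 1440 m/s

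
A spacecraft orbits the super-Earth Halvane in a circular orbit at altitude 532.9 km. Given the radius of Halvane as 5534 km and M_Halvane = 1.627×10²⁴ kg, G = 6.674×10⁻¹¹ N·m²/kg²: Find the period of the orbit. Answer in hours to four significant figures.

T ≈ 2.503 hours

μ = GM = 6.674×10⁻¹¹ × 1.627×10²⁴ = 1.086×10¹⁴ m³/s².
r = 5534 + 532.9 = 6066.9 km = 6.0669×10⁶ m.
Kepler's third law: T = 2π√(r³/μ) = 2π√((6.067×10⁶)³ / 1.086×10¹⁴).
r³/μ = 2.056×10⁶ s², so T = 2π × 1.434×10³ = 9.010×10³ s.
Converting: 9.010×10³ s ÷ 3600 = 2.503 hours.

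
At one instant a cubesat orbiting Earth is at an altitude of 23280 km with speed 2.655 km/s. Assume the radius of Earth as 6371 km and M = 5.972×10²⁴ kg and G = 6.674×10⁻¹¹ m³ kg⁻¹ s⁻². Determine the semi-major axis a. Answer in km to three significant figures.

μ = GM = 6.674×10⁻¹¹ × 5.972×10²⁴ = 3.986×10¹⁴ m³/s².
r = 6371 + 23280 = 29651 km = 2.965×10⁷ m.
Specific orbital energy ε = v²/2 − μ/r = (2655)²/2 − 3.986×10¹⁴/2.965×10⁷ = -9.918×10⁶ J/kg.
Since ε = −μ/(2a), a = −μ/(2ε) = 2.009×10⁷ m = 20094 km.

a ≈ 20100 km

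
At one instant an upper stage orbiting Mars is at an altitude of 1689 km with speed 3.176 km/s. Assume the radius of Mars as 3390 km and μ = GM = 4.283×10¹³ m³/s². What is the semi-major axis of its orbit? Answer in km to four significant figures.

r = 3390 + 1689 = 5079.0 km = 5.079×10⁶ m.
Vis-viva rearranged: 1/a = 2/r − v²/μ = 3.938×10⁻⁷ − 2.355×10⁻⁷ = 1.583×10⁻⁷ m⁻¹.
a = 6.318×10⁶ m = 6318.5 km.

a ≈ 6318 km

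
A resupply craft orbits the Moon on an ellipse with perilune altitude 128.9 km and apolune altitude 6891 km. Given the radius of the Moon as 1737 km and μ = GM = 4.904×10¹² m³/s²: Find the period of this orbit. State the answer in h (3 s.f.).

T ≈ 9.47 h

r_p = 1737 + 128.9 = 1865.9 km = 1.8659×10⁶ m.
r_a = 1737 + 6891 = 8628.0 km = 8.6280×10⁶ m.
Semi-major axis a = (r_p + r_a)/2 = (1865.9 + 8628.0)/2 = 5246.9 km = 5.247×10⁶ m.
By Kepler's third law T = 2π√(a³/μ) = 2π × 5.427×10³ = 3.410×10⁴ s.
= 9.472 h.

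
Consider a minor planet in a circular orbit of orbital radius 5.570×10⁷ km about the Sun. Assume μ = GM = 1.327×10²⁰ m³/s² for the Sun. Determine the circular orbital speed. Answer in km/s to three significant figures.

v ≈ 48.8 km/s

r = 5.570×10⁷ km = 5.570×10¹⁰ m.
For a circular orbit v = √(μ/r) = √(1.327×10²⁰ / 5.570×10¹⁰) = √(2.382×10⁹) = 48810 m/s.
That is 48.81 km/s.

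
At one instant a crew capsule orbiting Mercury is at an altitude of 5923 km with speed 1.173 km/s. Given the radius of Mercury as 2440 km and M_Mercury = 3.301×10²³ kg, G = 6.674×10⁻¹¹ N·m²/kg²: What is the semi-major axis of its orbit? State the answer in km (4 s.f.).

a ≈ 5660 km

μ = GM = 6.674×10⁻¹¹ × 3.301×10²³ = 2.203×10¹³ m³/s².
r = 2440 + 5923 = 8363.0 km = 8.363×10⁶ m.
Vis-viva rearranged: 1/a = 2/r − v²/μ = 2.391×10⁻⁷ − 6.245×10⁻⁸ = 1.767×10⁻⁷ m⁻¹.
a = 5.660×10⁶ m = 5659.5 km.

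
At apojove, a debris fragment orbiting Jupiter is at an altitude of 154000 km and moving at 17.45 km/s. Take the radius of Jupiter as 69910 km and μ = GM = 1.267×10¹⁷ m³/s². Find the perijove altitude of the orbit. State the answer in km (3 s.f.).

perijove altitude ≈ 12500 km

r_a = 69910 + 154000 = 2.2391×10⁵ km = 2.239×10⁸ m.
Specific energy ε = v²/2 − μ/r = -4.136×10⁸ J/kg, so a = −μ/(2ε) = 1.532×10⁸ m.
The apsides satisfy r_p + r_a = 2a, so the perijove radius is 2a − r_a = 8.242×10⁷ m = 82424 km.
Perijove altitude = 82424 − 69910 = 12514 km.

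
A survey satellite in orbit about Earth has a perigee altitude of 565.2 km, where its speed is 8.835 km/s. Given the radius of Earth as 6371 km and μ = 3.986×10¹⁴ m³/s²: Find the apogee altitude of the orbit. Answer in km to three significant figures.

apogee altitude ≈ 8310 km

r_p = 6371 + 565.2 = 6936.2 km = 6.936×10⁶ m.
Specific energy ε = v²/2 − μ/r = -1.844×10⁷ J/kg, so a = −μ/(2ε) = 1.081×10⁷ m.
The apsides satisfy r_p + r_a = 2a, so the apogee radius is 2a − r_p = 1.468×10⁷ m = 14682 km.
Apogee altitude = 14682 − 6371 = 8311.2 km.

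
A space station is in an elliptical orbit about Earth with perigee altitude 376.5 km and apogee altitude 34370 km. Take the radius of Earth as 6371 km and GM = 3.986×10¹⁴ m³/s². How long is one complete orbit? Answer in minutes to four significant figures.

r_p = 6371 + 376.5 = 6747.5 km = 6.7475×10⁶ m.
r_a = 6371 + 34370 = 40741 km = 4.0741×10⁷ m.
Semi-major axis a = (r_p + r_a)/2 = (6747.5 + 40741)/2 = 23744 km = 2.374×10⁷ m.
By Kepler's third law T = 2π√(a³/μ) = 2π × 5.795×10³ = 3.641×10⁴ s.
= 606.9 minutes.

T ≈ 606.9 minutes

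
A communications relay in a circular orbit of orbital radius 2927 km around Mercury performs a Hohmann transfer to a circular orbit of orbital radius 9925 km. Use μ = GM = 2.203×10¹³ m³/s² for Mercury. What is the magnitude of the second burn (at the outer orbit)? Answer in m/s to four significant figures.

r₁ = 2927 km = 2.927×10⁶ m.
r₂ = 9925 km = 9.925×10⁶ m.
Transfer ellipse a_t = (r₁ + r₂)/2 = 6.426×10⁶ m.
At r₁: circular v_c1 = √(μ/r₁) = 2743 m/s; transfer-periherm v_p = √[μ(2/r₁ − 1/a_t)] = 3410 m/s.
At r₂: circular v_c2 = √(μ/r₂) = 1490 m/s; transfer-apoherm v_a = √[μ(2/r₂ − 1/a_t)] = 1006 m/s.
Δv₂ = v_c2 − v_a = 484.3 m/s.

Δv ≈ 484.3 m/s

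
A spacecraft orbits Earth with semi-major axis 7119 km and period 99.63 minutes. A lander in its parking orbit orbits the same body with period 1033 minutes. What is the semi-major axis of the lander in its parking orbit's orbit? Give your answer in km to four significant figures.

a₂ ≈ 33850 km

Kepler's third law: a³ ∝ T², so a₂ = a₁ (T₂/T₁)^(2/3).
T₂/T₁ = 10.37, (T₂/T₁)^(2/3) = 4.755.
a₂ = 7119 × 4.755 = 33850 km.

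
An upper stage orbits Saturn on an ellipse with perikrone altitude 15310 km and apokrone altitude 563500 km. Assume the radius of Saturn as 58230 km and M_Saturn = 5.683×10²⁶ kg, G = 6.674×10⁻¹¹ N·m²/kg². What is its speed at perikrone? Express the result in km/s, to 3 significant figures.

v ≈ 30.4 km/s

μ = GM = 6.674×10⁻¹¹ × 5.683×10²⁶ = 3.793×10¹⁶ m³/s².
r_p = 58230 + 15310 = 73540 km = 7.3540×10⁷ m.
r_a = 58230 + 563500 = 621730 km = 6.2173×10⁸ m.
Semi-major axis a = (r_p + r_a)/2 = 3.4764×10⁵ km = 3.476×10⁸ m.
Vis-viva: v² = μ(2/r − 1/a) = 3.793×10¹⁶ × (2.720×10⁻⁸ − 2.877×10⁻⁹) = 9.224×10⁸ m²/s².
v = 30370 m/s = 30.37 km/s.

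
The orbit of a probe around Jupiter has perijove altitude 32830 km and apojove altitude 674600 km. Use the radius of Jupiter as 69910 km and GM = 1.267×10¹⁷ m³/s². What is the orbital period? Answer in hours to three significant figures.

r_p = 69910 + 32830 = 102740 km = 1.0274×10⁸ m.
r_a = 69910 + 674600 = 744510 km = 7.4451×10⁸ m.
Semi-major axis a = (r_p + r_a)/2 = (1.0274×10⁵ + 7.4451×10⁵)/2 = 4.2362×10⁵ km = 4.236×10⁸ m.
By Kepler's third law T = 2π√(a³/μ) = 2π × 2.450×10⁴ = 1.539×10⁵ s.
= 42.75 hours.

T ≈ 42.8 hours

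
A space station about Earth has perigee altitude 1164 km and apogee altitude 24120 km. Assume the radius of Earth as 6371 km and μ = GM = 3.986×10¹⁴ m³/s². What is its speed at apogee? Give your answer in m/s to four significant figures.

v ≈ 2276 m/s

r_p = 6371 + 1164 = 7535.0 km = 7.5350×10⁶ m.
r_a = 6371 + 24120 = 30491 km = 3.0491×10⁷ m.
Semi-major axis a = (r_p + r_a)/2 = 19013 km = 1.901×10⁷ m.
Vis-viva: v² = μ(2/r − 1/a) = 3.986×10¹⁴ × (6.559×10⁻⁸ − 5.260×10⁻⁸) = 5.181×10⁶ m²/s².
v = 2276 m/s.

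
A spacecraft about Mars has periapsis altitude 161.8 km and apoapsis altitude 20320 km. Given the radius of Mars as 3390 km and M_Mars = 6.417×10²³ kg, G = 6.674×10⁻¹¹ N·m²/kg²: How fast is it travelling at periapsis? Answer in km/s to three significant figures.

μ = GM = 6.674×10⁻¹¹ × 6.417×10²³ = 4.283×10¹³ m³/s².
r_p = 3390 + 161.8 = 3551.8 km = 3.5518×10⁶ m.
r_a = 3390 + 20320 = 23710 km = 2.3710×10⁷ m.
Semi-major axis a = (r_p + r_a)/2 = 13631 km = 1.363×10⁷ m.
Vis-viva: v² = μ(2/r − 1/a) = 4.283×10¹³ × (5.631×10⁻⁷ − 7.336×10⁻⁸) = 2.097×10⁷ m²/s².
v = 4580 m/s = 4.580 km/s.

v ≈ 4.58 km/s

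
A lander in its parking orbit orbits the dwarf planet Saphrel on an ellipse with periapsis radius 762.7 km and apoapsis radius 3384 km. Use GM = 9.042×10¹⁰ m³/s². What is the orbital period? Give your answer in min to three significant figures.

Semi-major axis a = (r_p + r_a)/2 = (762.70 + 3384.0)/2 = 2073.3 km = 2.073×10⁶ m.
By Kepler's third law T = 2π√(a³/μ) = 2π × 9.928×10³ = 6.238×10⁴ s.
= 1040 min.

T ≈ 1040 min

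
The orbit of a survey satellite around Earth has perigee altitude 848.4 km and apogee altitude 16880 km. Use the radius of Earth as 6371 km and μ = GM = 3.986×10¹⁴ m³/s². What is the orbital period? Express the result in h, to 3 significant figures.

T ≈ 5.20 h

r_p = 6371 + 848.4 = 7219.4 km = 7.2194×10⁶ m.
r_a = 6371 + 16880 = 23251 km = 2.3251×10⁷ m.
Semi-major axis a = (r_p + r_a)/2 = (7219.4 + 23251)/2 = 15235 km = 1.524×10⁷ m.
By Kepler's third law T = 2π√(a³/μ) = 2π × 2.979×10³ = 1.871×10⁴ s.
= 5.199 h.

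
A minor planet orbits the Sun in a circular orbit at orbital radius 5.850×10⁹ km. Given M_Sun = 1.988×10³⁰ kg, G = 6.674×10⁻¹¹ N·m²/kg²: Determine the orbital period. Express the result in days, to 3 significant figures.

μ = GM = 6.674×10⁻¹¹ × 1.988×10³⁰ = 1.327×10²⁰ m³/s².
r = 5.850×10⁹ km = 5.850×10¹² m.
Kepler's third law: T = 2π√(r³/μ) = 2π√((5.850×10¹²)³ / 1.327×10²⁰).
r³/μ = 1.509×10¹⁸ s², so T = 2π × 1.228×10⁹ = 7.718×10⁹ s.
Converting: 7.718×10⁹ s ÷ 86400 = 89330 days.

T ≈ 89300 days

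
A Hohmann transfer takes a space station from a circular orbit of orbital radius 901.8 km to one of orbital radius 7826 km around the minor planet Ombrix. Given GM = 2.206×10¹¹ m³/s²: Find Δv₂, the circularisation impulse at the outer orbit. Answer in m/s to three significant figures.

r₁ = 901.8 km = 9.018×10⁵ m.
r₂ = 7826 km = 7.826×10⁶ m.
Transfer ellipse a_t = (r₁ + r₂)/2 = 4.364×10⁶ m.
At r₁: circular v_c1 = √(μ/r₁) = 494.6 m/s; transfer-periapsis v_p = √[μ(2/r₁ − 1/a_t)] = 662.3 m/s.
At r₂: circular v_c2 = √(μ/r₂) = 167.9 m/s; transfer-apoapsis v_a = √[μ(2/r₂ − 1/a_t)] = 76.32 m/s.
Δv₂ = v_c2 − v_a = 91.57 m/s.

Δv ≈ 91.6 m/s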